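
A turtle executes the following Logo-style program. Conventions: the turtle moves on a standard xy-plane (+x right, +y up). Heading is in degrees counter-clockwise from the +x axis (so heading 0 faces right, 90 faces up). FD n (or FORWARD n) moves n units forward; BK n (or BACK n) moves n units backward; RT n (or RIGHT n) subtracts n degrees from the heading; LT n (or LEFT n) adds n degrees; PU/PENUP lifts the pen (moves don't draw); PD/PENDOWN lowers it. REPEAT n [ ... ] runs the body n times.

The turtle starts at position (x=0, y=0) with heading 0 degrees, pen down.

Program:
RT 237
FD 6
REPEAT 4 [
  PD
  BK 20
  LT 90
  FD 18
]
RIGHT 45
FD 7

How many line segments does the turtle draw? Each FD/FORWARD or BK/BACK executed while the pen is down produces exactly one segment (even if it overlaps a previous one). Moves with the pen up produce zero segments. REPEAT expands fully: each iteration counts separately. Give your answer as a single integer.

Executing turtle program step by step:
Start: pos=(0,0), heading=0, pen down
RT 237: heading 0 -> 123
FD 6: (0,0) -> (-3.268,5.032) [heading=123, draw]
REPEAT 4 [
  -- iteration 1/4 --
  PD: pen down
  BK 20: (-3.268,5.032) -> (7.625,-11.741) [heading=123, draw]
  LT 90: heading 123 -> 213
  FD 18: (7.625,-11.741) -> (-7.471,-21.545) [heading=213, draw]
  -- iteration 2/4 --
  PD: pen down
  BK 20: (-7.471,-21.545) -> (9.302,-10.652) [heading=213, draw]
  LT 90: heading 213 -> 303
  FD 18: (9.302,-10.652) -> (19.106,-25.748) [heading=303, draw]
  -- iteration 3/4 --
  PD: pen down
  BK 20: (19.106,-25.748) -> (8.213,-8.975) [heading=303, draw]
  LT 90: heading 303 -> 33
  FD 18: (8.213,-8.975) -> (23.309,0.829) [heading=33, draw]
  -- iteration 4/4 --
  PD: pen down
  BK 20: (23.309,0.829) -> (6.536,-10.064) [heading=33, draw]
  LT 90: heading 33 -> 123
  FD 18: (6.536,-10.064) -> (-3.268,5.032) [heading=123, draw]
]
RT 45: heading 123 -> 78
FD 7: (-3.268,5.032) -> (-1.812,11.879) [heading=78, draw]
Final: pos=(-1.812,11.879), heading=78, 10 segment(s) drawn
Segments drawn: 10

Answer: 10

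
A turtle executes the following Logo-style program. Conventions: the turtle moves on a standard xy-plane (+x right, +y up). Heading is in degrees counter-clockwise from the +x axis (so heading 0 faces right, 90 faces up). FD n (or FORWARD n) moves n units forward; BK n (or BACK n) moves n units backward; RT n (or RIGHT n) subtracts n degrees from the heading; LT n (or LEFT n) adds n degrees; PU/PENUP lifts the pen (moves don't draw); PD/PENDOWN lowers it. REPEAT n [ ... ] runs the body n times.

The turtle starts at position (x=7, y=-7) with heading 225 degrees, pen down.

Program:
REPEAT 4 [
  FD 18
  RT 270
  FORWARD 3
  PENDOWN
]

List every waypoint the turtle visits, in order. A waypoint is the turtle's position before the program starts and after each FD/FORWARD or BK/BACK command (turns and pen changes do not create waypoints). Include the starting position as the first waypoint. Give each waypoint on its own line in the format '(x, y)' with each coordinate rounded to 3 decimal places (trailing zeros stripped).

Executing turtle program step by step:
Start: pos=(7,-7), heading=225, pen down
REPEAT 4 [
  -- iteration 1/4 --
  FD 18: (7,-7) -> (-5.728,-19.728) [heading=225, draw]
  RT 270: heading 225 -> 315
  FD 3: (-5.728,-19.728) -> (-3.607,-21.849) [heading=315, draw]
  PD: pen down
  -- iteration 2/4 --
  FD 18: (-3.607,-21.849) -> (9.121,-34.577) [heading=315, draw]
  RT 270: heading 315 -> 45
  FD 3: (9.121,-34.577) -> (11.243,-32.456) [heading=45, draw]
  PD: pen down
  -- iteration 3/4 --
  FD 18: (11.243,-32.456) -> (23.971,-19.728) [heading=45, draw]
  RT 270: heading 45 -> 135
  FD 3: (23.971,-19.728) -> (21.849,-17.607) [heading=135, draw]
  PD: pen down
  -- iteration 4/4 --
  FD 18: (21.849,-17.607) -> (9.121,-4.879) [heading=135, draw]
  RT 270: heading 135 -> 225
  FD 3: (9.121,-4.879) -> (7,-7) [heading=225, draw]
  PD: pen down
]
Final: pos=(7,-7), heading=225, 8 segment(s) drawn
Waypoints (9 total):
(7, -7)
(-5.728, -19.728)
(-3.607, -21.849)
(9.121, -34.577)
(11.243, -32.456)
(23.971, -19.728)
(21.849, -17.607)
(9.121, -4.879)
(7, -7)

Answer: (7, -7)
(-5.728, -19.728)
(-3.607, -21.849)
(9.121, -34.577)
(11.243, -32.456)
(23.971, -19.728)
(21.849, -17.607)
(9.121, -4.879)
(7, -7)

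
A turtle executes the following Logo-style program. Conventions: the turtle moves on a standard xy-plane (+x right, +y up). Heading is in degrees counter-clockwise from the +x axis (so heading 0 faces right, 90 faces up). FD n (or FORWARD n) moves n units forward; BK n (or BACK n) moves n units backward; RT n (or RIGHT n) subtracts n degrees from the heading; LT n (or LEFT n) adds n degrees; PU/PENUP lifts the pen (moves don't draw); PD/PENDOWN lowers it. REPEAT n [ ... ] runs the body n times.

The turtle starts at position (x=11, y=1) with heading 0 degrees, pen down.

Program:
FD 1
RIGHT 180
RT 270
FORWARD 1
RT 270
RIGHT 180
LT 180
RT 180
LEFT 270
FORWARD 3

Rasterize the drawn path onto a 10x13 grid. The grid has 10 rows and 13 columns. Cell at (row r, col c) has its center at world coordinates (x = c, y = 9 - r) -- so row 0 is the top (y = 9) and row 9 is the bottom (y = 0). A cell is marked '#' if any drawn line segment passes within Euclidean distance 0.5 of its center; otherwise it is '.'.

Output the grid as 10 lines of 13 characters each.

Segment 0: (11,1) -> (12,1)
Segment 1: (12,1) -> (12,0)
Segment 2: (12,0) -> (12,3)

Answer: .............
.............
.............
.............
.............
.............
............#
............#
...........##
............#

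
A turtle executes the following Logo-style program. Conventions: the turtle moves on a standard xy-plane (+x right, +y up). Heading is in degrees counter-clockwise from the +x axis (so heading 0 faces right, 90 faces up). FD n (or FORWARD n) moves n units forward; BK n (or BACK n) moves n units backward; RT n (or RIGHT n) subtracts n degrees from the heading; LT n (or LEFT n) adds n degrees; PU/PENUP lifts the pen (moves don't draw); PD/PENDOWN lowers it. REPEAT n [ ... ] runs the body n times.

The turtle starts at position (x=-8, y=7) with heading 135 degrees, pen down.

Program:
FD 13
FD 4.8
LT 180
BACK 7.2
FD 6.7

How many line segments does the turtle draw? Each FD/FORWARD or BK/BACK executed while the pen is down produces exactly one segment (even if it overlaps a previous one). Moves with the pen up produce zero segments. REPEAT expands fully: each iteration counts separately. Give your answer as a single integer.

Executing turtle program step by step:
Start: pos=(-8,7), heading=135, pen down
FD 13: (-8,7) -> (-17.192,16.192) [heading=135, draw]
FD 4.8: (-17.192,16.192) -> (-20.587,19.587) [heading=135, draw]
LT 180: heading 135 -> 315
BK 7.2: (-20.587,19.587) -> (-25.678,24.678) [heading=315, draw]
FD 6.7: (-25.678,24.678) -> (-20.94,19.94) [heading=315, draw]
Final: pos=(-20.94,19.94), heading=315, 4 segment(s) drawn
Segments drawn: 4

Answer: 4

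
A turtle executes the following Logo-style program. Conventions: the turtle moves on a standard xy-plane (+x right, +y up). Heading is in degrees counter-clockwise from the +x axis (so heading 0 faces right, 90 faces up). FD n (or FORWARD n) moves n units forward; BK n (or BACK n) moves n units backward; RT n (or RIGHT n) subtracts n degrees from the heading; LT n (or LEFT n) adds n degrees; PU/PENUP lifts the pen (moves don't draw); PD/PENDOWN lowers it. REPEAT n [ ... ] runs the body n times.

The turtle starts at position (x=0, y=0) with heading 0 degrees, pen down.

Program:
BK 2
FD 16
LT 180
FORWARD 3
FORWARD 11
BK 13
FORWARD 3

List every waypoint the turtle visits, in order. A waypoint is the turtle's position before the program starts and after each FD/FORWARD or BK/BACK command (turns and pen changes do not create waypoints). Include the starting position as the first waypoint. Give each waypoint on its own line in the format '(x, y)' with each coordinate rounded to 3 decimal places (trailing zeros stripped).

Executing turtle program step by step:
Start: pos=(0,0), heading=0, pen down
BK 2: (0,0) -> (-2,0) [heading=0, draw]
FD 16: (-2,0) -> (14,0) [heading=0, draw]
LT 180: heading 0 -> 180
FD 3: (14,0) -> (11,0) [heading=180, draw]
FD 11: (11,0) -> (0,0) [heading=180, draw]
BK 13: (0,0) -> (13,0) [heading=180, draw]
FD 3: (13,0) -> (10,0) [heading=180, draw]
Final: pos=(10,0), heading=180, 6 segment(s) drawn
Waypoints (7 total):
(0, 0)
(-2, 0)
(14, 0)
(11, 0)
(0, 0)
(13, 0)
(10, 0)

Answer: (0, 0)
(-2, 0)
(14, 0)
(11, 0)
(0, 0)
(13, 0)
(10, 0)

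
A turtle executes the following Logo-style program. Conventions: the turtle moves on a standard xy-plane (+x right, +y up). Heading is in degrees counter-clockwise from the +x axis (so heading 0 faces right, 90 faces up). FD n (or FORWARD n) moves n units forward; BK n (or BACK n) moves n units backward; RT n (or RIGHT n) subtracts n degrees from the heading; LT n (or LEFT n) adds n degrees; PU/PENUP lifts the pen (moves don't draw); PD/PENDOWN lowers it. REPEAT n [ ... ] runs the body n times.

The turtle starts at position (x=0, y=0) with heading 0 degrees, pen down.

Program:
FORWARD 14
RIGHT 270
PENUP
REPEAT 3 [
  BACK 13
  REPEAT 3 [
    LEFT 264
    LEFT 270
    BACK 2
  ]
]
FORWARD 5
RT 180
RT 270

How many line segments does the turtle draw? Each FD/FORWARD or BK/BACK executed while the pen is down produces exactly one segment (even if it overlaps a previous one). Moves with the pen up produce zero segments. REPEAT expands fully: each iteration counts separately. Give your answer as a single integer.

Executing turtle program step by step:
Start: pos=(0,0), heading=0, pen down
FD 14: (0,0) -> (14,0) [heading=0, draw]
RT 270: heading 0 -> 90
PU: pen up
REPEAT 3 [
  -- iteration 1/3 --
  BK 13: (14,0) -> (14,-13) [heading=90, move]
  REPEAT 3 [
    -- iteration 1/3 --
    LT 264: heading 90 -> 354
    LT 270: heading 354 -> 264
    BK 2: (14,-13) -> (14.209,-11.011) [heading=264, move]
    -- iteration 2/3 --
    LT 264: heading 264 -> 168
    LT 270: heading 168 -> 78
    BK 2: (14.209,-11.011) -> (13.793,-12.967) [heading=78, move]
    -- iteration 3/3 --
    LT 264: heading 78 -> 342
    LT 270: heading 342 -> 252
    BK 2: (13.793,-12.967) -> (14.411,-11.065) [heading=252, move]
  ]
  -- iteration 2/3 --
  BK 13: (14.411,-11.065) -> (18.428,1.299) [heading=252, move]
  REPEAT 3 [
    -- iteration 1/3 --
    LT 264: heading 252 -> 156
    LT 270: heading 156 -> 66
    BK 2: (18.428,1.299) -> (17.615,-0.528) [heading=66, move]
    -- iteration 2/3 --
    LT 264: heading 66 -> 330
    LT 270: heading 330 -> 240
    BK 2: (17.615,-0.528) -> (18.615,1.204) [heading=240, move]
    -- iteration 3/3 --
    LT 264: heading 240 -> 144
    LT 270: heading 144 -> 54
    BK 2: (18.615,1.204) -> (17.439,-0.414) [heading=54, move]
  ]
  -- iteration 3/3 --
  BK 13: (17.439,-0.414) -> (9.798,-10.932) [heading=54, move]
  REPEAT 3 [
    -- iteration 1/3 --
    LT 264: heading 54 -> 318
    LT 270: heading 318 -> 228
    BK 2: (9.798,-10.932) -> (11.136,-9.445) [heading=228, move]
    -- iteration 2/3 --
    LT 264: heading 228 -> 132
    LT 270: heading 132 -> 42
    BK 2: (11.136,-9.445) -> (9.65,-10.784) [heading=42, move]
    -- iteration 3/3 --
    LT 264: heading 42 -> 306
    LT 270: heading 306 -> 216
    BK 2: (9.65,-10.784) -> (11.268,-9.608) [heading=216, move]
  ]
]
FD 5: (11.268,-9.608) -> (7.223,-12.547) [heading=216, move]
RT 180: heading 216 -> 36
RT 270: heading 36 -> 126
Final: pos=(7.223,-12.547), heading=126, 1 segment(s) drawn
Segments drawn: 1

Answer: 1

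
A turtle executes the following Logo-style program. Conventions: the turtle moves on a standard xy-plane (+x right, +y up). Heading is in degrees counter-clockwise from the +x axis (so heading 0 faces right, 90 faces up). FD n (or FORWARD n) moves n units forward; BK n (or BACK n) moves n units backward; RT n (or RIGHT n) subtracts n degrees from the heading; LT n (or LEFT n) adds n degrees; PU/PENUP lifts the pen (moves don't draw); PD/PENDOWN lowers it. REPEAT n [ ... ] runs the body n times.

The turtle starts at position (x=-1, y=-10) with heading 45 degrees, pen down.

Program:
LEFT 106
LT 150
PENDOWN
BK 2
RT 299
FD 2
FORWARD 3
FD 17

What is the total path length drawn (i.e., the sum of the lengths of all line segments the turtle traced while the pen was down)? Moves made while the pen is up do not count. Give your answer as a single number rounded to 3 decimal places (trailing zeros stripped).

Executing turtle program step by step:
Start: pos=(-1,-10), heading=45, pen down
LT 106: heading 45 -> 151
LT 150: heading 151 -> 301
PD: pen down
BK 2: (-1,-10) -> (-2.03,-8.286) [heading=301, draw]
RT 299: heading 301 -> 2
FD 2: (-2.03,-8.286) -> (-0.031,-8.216) [heading=2, draw]
FD 3: (-0.031,-8.216) -> (2.967,-8.111) [heading=2, draw]
FD 17: (2.967,-8.111) -> (19.957,-7.518) [heading=2, draw]
Final: pos=(19.957,-7.518), heading=2, 4 segment(s) drawn

Segment lengths:
  seg 1: (-1,-10) -> (-2.03,-8.286), length = 2
  seg 2: (-2.03,-8.286) -> (-0.031,-8.216), length = 2
  seg 3: (-0.031,-8.216) -> (2.967,-8.111), length = 3
  seg 4: (2.967,-8.111) -> (19.957,-7.518), length = 17
Total = 24

Answer: 24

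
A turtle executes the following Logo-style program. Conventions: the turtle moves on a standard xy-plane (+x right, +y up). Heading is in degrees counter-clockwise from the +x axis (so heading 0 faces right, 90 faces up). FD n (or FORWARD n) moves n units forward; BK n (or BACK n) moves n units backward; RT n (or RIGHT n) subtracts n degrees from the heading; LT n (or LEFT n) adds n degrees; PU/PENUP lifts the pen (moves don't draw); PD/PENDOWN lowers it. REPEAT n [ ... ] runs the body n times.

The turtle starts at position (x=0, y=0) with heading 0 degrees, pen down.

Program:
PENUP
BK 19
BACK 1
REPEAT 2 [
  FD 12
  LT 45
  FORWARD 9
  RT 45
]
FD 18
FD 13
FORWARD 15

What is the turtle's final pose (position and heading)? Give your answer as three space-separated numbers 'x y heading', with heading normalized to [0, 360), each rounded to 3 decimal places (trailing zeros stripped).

Executing turtle program step by step:
Start: pos=(0,0), heading=0, pen down
PU: pen up
BK 19: (0,0) -> (-19,0) [heading=0, move]
BK 1: (-19,0) -> (-20,0) [heading=0, move]
REPEAT 2 [
  -- iteration 1/2 --
  FD 12: (-20,0) -> (-8,0) [heading=0, move]
  LT 45: heading 0 -> 45
  FD 9: (-8,0) -> (-1.636,6.364) [heading=45, move]
  RT 45: heading 45 -> 0
  -- iteration 2/2 --
  FD 12: (-1.636,6.364) -> (10.364,6.364) [heading=0, move]
  LT 45: heading 0 -> 45
  FD 9: (10.364,6.364) -> (16.728,12.728) [heading=45, move]
  RT 45: heading 45 -> 0
]
FD 18: (16.728,12.728) -> (34.728,12.728) [heading=0, move]
FD 13: (34.728,12.728) -> (47.728,12.728) [heading=0, move]
FD 15: (47.728,12.728) -> (62.728,12.728) [heading=0, move]
Final: pos=(62.728,12.728), heading=0, 0 segment(s) drawn

Answer: 62.728 12.728 0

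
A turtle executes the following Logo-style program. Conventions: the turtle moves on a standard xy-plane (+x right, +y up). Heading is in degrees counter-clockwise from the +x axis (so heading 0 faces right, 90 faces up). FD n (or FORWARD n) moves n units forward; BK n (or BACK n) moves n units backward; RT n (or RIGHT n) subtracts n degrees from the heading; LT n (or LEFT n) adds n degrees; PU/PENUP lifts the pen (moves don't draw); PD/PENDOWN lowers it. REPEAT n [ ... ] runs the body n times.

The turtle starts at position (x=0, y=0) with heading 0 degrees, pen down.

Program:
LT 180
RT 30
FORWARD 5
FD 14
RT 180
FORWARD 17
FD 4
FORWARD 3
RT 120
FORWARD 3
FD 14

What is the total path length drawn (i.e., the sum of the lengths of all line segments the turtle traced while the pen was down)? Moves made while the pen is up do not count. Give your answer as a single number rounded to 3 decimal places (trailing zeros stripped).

Answer: 60

Derivation:
Executing turtle program step by step:
Start: pos=(0,0), heading=0, pen down
LT 180: heading 0 -> 180
RT 30: heading 180 -> 150
FD 5: (0,0) -> (-4.33,2.5) [heading=150, draw]
FD 14: (-4.33,2.5) -> (-16.454,9.5) [heading=150, draw]
RT 180: heading 150 -> 330
FD 17: (-16.454,9.5) -> (-1.732,1) [heading=330, draw]
FD 4: (-1.732,1) -> (1.732,-1) [heading=330, draw]
FD 3: (1.732,-1) -> (4.33,-2.5) [heading=330, draw]
RT 120: heading 330 -> 210
FD 3: (4.33,-2.5) -> (1.732,-4) [heading=210, draw]
FD 14: (1.732,-4) -> (-10.392,-11) [heading=210, draw]
Final: pos=(-10.392,-11), heading=210, 7 segment(s) drawn

Segment lengths:
  seg 1: (0,0) -> (-4.33,2.5), length = 5
  seg 2: (-4.33,2.5) -> (-16.454,9.5), length = 14
  seg 3: (-16.454,9.5) -> (-1.732,1), length = 17
  seg 4: (-1.732,1) -> (1.732,-1), length = 4
  seg 5: (1.732,-1) -> (4.33,-2.5), length = 3
  seg 6: (4.33,-2.5) -> (1.732,-4), length = 3
  seg 7: (1.732,-4) -> (-10.392,-11), length = 14
Total = 60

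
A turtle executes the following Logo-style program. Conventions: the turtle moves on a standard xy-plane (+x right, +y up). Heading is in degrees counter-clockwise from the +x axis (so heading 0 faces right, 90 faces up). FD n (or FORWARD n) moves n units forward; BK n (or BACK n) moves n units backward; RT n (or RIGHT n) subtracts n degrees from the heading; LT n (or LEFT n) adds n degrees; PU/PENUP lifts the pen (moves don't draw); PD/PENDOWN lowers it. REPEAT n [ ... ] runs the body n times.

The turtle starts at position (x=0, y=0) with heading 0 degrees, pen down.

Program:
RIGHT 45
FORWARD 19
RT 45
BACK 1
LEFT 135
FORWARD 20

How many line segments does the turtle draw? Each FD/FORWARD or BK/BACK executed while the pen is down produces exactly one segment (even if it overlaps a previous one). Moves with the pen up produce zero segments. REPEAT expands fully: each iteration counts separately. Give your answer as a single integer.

Answer: 3

Derivation:
Executing turtle program step by step:
Start: pos=(0,0), heading=0, pen down
RT 45: heading 0 -> 315
FD 19: (0,0) -> (13.435,-13.435) [heading=315, draw]
RT 45: heading 315 -> 270
BK 1: (13.435,-13.435) -> (13.435,-12.435) [heading=270, draw]
LT 135: heading 270 -> 45
FD 20: (13.435,-12.435) -> (27.577,1.707) [heading=45, draw]
Final: pos=(27.577,1.707), heading=45, 3 segment(s) drawn
Segments drawn: 3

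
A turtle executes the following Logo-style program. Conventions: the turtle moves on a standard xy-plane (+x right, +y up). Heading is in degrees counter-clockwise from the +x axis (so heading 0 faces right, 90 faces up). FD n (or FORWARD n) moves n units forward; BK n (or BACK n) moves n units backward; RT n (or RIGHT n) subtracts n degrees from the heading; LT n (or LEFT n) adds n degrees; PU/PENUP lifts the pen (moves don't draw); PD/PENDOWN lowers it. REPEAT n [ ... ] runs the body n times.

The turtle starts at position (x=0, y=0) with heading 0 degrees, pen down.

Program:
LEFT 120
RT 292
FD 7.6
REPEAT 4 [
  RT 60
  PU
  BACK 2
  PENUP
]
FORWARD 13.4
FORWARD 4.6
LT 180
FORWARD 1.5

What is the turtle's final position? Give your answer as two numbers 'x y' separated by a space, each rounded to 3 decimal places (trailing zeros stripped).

Executing turtle program step by step:
Start: pos=(0,0), heading=0, pen down
LT 120: heading 0 -> 120
RT 292: heading 120 -> 188
FD 7.6: (0,0) -> (-7.526,-1.058) [heading=188, draw]
REPEAT 4 [
  -- iteration 1/4 --
  RT 60: heading 188 -> 128
  PU: pen up
  BK 2: (-7.526,-1.058) -> (-6.295,-2.634) [heading=128, move]
  PU: pen up
  -- iteration 2/4 --
  RT 60: heading 128 -> 68
  PU: pen up
  BK 2: (-6.295,-2.634) -> (-7.044,-4.488) [heading=68, move]
  PU: pen up
  -- iteration 3/4 --
  RT 60: heading 68 -> 8
  PU: pen up
  BK 2: (-7.044,-4.488) -> (-9.024,-4.766) [heading=8, move]
  PU: pen up
  -- iteration 4/4 --
  RT 60: heading 8 -> 308
  PU: pen up
  BK 2: (-9.024,-4.766) -> (-10.256,-3.19) [heading=308, move]
  PU: pen up
]
FD 13.4: (-10.256,-3.19) -> (-2.006,-13.75) [heading=308, move]
FD 4.6: (-2.006,-13.75) -> (0.826,-17.375) [heading=308, move]
LT 180: heading 308 -> 128
FD 1.5: (0.826,-17.375) -> (-0.097,-16.193) [heading=128, move]
Final: pos=(-0.097,-16.193), heading=128, 1 segment(s) drawn

Answer: -0.097 -16.193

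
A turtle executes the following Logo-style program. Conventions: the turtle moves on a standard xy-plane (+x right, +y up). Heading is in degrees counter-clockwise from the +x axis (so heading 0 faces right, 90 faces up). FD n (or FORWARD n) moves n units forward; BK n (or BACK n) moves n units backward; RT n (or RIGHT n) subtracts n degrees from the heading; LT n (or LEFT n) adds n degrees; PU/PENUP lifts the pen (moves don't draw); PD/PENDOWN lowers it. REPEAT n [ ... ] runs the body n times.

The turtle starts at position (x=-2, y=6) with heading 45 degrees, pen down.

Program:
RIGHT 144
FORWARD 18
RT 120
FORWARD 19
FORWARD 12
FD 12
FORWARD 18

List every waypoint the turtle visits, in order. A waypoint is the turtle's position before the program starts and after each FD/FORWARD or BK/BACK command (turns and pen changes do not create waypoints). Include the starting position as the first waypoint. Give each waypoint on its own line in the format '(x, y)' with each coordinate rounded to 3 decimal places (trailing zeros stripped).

Executing turtle program step by step:
Start: pos=(-2,6), heading=45, pen down
RT 144: heading 45 -> 261
FD 18: (-2,6) -> (-4.816,-11.778) [heading=261, draw]
RT 120: heading 261 -> 141
FD 19: (-4.816,-11.778) -> (-19.582,0.179) [heading=141, draw]
FD 12: (-19.582,0.179) -> (-28.907,7.731) [heading=141, draw]
FD 12: (-28.907,7.731) -> (-38.233,15.282) [heading=141, draw]
FD 18: (-38.233,15.282) -> (-52.222,26.61) [heading=141, draw]
Final: pos=(-52.222,26.61), heading=141, 5 segment(s) drawn
Waypoints (6 total):
(-2, 6)
(-4.816, -11.778)
(-19.582, 0.179)
(-28.907, 7.731)
(-38.233, 15.282)
(-52.222, 26.61)

Answer: (-2, 6)
(-4.816, -11.778)
(-19.582, 0.179)
(-28.907, 7.731)
(-38.233, 15.282)
(-52.222, 26.61)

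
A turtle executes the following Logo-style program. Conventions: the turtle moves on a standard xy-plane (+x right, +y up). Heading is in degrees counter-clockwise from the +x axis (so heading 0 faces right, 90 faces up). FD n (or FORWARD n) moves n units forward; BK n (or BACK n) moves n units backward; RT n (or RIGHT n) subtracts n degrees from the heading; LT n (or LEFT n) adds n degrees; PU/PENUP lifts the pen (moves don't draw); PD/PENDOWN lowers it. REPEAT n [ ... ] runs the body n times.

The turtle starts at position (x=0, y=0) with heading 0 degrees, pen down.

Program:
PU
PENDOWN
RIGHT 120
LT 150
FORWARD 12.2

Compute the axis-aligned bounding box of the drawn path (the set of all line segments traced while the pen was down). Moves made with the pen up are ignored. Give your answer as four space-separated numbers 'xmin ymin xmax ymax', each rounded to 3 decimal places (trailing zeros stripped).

Executing turtle program step by step:
Start: pos=(0,0), heading=0, pen down
PU: pen up
PD: pen down
RT 120: heading 0 -> 240
LT 150: heading 240 -> 30
FD 12.2: (0,0) -> (10.566,6.1) [heading=30, draw]
Final: pos=(10.566,6.1), heading=30, 1 segment(s) drawn

Segment endpoints: x in {0, 10.566}, y in {0, 6.1}
xmin=0, ymin=0, xmax=10.566, ymax=6.1

Answer: 0 0 10.566 6.1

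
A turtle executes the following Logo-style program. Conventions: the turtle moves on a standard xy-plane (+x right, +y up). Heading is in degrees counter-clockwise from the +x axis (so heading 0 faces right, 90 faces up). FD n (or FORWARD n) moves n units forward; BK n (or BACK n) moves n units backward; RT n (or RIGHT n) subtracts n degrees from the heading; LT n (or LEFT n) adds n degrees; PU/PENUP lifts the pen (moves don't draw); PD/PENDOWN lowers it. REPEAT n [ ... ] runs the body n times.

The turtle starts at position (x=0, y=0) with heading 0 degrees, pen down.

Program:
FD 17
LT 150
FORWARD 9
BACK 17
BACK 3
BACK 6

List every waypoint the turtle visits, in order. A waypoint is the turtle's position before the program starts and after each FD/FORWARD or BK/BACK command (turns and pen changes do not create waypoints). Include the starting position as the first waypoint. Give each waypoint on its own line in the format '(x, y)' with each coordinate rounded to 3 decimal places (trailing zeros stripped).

Executing turtle program step by step:
Start: pos=(0,0), heading=0, pen down
FD 17: (0,0) -> (17,0) [heading=0, draw]
LT 150: heading 0 -> 150
FD 9: (17,0) -> (9.206,4.5) [heading=150, draw]
BK 17: (9.206,4.5) -> (23.928,-4) [heading=150, draw]
BK 3: (23.928,-4) -> (26.526,-5.5) [heading=150, draw]
BK 6: (26.526,-5.5) -> (31.722,-8.5) [heading=150, draw]
Final: pos=(31.722,-8.5), heading=150, 5 segment(s) drawn
Waypoints (6 total):
(0, 0)
(17, 0)
(9.206, 4.5)
(23.928, -4)
(26.526, -5.5)
(31.722, -8.5)

Answer: (0, 0)
(17, 0)
(9.206, 4.5)
(23.928, -4)
(26.526, -5.5)
(31.722, -8.5)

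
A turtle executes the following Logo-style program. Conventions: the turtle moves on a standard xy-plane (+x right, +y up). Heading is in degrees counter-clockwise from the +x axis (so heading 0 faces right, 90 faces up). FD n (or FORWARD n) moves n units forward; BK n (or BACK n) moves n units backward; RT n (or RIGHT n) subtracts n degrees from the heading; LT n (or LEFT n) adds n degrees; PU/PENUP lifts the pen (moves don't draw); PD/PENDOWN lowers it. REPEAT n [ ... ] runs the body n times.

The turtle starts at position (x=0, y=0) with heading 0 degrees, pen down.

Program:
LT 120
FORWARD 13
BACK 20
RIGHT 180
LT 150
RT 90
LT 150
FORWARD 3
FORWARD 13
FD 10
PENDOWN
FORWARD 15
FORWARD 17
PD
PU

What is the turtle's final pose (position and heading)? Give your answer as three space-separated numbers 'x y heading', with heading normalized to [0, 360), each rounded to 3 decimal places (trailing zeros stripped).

Executing turtle program step by step:
Start: pos=(0,0), heading=0, pen down
LT 120: heading 0 -> 120
FD 13: (0,0) -> (-6.5,11.258) [heading=120, draw]
BK 20: (-6.5,11.258) -> (3.5,-6.062) [heading=120, draw]
RT 180: heading 120 -> 300
LT 150: heading 300 -> 90
RT 90: heading 90 -> 0
LT 150: heading 0 -> 150
FD 3: (3.5,-6.062) -> (0.902,-4.562) [heading=150, draw]
FD 13: (0.902,-4.562) -> (-10.356,1.938) [heading=150, draw]
FD 10: (-10.356,1.938) -> (-19.017,6.938) [heading=150, draw]
PD: pen down
FD 15: (-19.017,6.938) -> (-32.007,14.438) [heading=150, draw]
FD 17: (-32.007,14.438) -> (-46.729,22.938) [heading=150, draw]
PD: pen down
PU: pen up
Final: pos=(-46.729,22.938), heading=150, 7 segment(s) drawn

Answer: -46.729 22.938 150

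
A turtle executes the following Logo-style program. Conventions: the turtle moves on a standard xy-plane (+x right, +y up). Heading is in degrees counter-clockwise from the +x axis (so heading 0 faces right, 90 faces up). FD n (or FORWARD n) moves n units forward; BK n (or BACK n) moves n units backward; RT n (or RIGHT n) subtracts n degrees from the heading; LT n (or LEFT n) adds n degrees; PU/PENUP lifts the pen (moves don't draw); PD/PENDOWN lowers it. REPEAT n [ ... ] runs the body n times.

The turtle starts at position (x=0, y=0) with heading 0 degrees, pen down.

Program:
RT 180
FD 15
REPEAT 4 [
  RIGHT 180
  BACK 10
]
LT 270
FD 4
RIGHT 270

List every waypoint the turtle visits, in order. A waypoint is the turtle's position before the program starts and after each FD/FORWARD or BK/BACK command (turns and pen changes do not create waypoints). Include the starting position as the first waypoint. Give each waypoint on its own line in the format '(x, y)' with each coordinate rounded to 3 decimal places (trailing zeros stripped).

Answer: (0, 0)
(-15, 0)
(-25, 0)
(-15, 0)
(-25, 0)
(-15, 0)
(-15, 4)

Derivation:
Executing turtle program step by step:
Start: pos=(0,0), heading=0, pen down
RT 180: heading 0 -> 180
FD 15: (0,0) -> (-15,0) [heading=180, draw]
REPEAT 4 [
  -- iteration 1/4 --
  RT 180: heading 180 -> 0
  BK 10: (-15,0) -> (-25,0) [heading=0, draw]
  -- iteration 2/4 --
  RT 180: heading 0 -> 180
  BK 10: (-25,0) -> (-15,0) [heading=180, draw]
  -- iteration 3/4 --
  RT 180: heading 180 -> 0
  BK 10: (-15,0) -> (-25,0) [heading=0, draw]
  -- iteration 4/4 --
  RT 180: heading 0 -> 180
  BK 10: (-25,0) -> (-15,0) [heading=180, draw]
]
LT 270: heading 180 -> 90
FD 4: (-15,0) -> (-15,4) [heading=90, draw]
RT 270: heading 90 -> 180
Final: pos=(-15,4), heading=180, 6 segment(s) drawn
Waypoints (7 total):
(0, 0)
(-15, 0)
(-25, 0)
(-15, 0)
(-25, 0)
(-15, 0)
(-15, 4)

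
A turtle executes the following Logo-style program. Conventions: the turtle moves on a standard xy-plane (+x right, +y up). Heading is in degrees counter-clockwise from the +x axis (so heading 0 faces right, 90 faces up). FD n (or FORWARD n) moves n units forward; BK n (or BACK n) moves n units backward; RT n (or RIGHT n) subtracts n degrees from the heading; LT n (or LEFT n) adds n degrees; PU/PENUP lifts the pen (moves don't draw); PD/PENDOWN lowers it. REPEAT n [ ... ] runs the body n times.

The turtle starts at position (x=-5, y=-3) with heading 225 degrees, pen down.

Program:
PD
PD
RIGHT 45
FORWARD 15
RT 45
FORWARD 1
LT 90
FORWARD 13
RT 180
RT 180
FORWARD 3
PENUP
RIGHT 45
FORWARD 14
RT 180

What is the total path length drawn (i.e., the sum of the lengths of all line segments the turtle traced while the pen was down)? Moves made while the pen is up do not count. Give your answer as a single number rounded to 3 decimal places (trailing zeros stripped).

Executing turtle program step by step:
Start: pos=(-5,-3), heading=225, pen down
PD: pen down
PD: pen down
RT 45: heading 225 -> 180
FD 15: (-5,-3) -> (-20,-3) [heading=180, draw]
RT 45: heading 180 -> 135
FD 1: (-20,-3) -> (-20.707,-2.293) [heading=135, draw]
LT 90: heading 135 -> 225
FD 13: (-20.707,-2.293) -> (-29.899,-11.485) [heading=225, draw]
RT 180: heading 225 -> 45
RT 180: heading 45 -> 225
FD 3: (-29.899,-11.485) -> (-32.021,-13.607) [heading=225, draw]
PU: pen up
RT 45: heading 225 -> 180
FD 14: (-32.021,-13.607) -> (-46.021,-13.607) [heading=180, move]
RT 180: heading 180 -> 0
Final: pos=(-46.021,-13.607), heading=0, 4 segment(s) drawn

Segment lengths:
  seg 1: (-5,-3) -> (-20,-3), length = 15
  seg 2: (-20,-3) -> (-20.707,-2.293), length = 1
  seg 3: (-20.707,-2.293) -> (-29.899,-11.485), length = 13
  seg 4: (-29.899,-11.485) -> (-32.021,-13.607), length = 3
Total = 32

Answer: 32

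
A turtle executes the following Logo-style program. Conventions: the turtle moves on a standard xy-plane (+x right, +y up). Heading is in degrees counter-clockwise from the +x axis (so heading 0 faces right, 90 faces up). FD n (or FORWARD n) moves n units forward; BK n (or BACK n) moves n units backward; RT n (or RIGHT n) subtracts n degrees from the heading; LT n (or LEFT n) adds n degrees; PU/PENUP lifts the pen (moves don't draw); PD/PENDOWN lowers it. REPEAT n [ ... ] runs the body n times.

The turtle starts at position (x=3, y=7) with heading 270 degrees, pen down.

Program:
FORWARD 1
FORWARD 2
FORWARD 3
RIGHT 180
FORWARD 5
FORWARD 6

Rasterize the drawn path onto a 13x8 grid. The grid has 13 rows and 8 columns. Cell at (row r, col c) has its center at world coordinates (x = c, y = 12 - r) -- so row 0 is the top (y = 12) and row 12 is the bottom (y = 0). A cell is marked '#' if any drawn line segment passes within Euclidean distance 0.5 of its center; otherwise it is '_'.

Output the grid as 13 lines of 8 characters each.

Answer: ___#____
___#____
___#____
___#____
___#____
___#____
___#____
___#____
___#____
___#____
___#____
___#____
________

Derivation:
Segment 0: (3,7) -> (3,6)
Segment 1: (3,6) -> (3,4)
Segment 2: (3,4) -> (3,1)
Segment 3: (3,1) -> (3,6)
Segment 4: (3,6) -> (3,12)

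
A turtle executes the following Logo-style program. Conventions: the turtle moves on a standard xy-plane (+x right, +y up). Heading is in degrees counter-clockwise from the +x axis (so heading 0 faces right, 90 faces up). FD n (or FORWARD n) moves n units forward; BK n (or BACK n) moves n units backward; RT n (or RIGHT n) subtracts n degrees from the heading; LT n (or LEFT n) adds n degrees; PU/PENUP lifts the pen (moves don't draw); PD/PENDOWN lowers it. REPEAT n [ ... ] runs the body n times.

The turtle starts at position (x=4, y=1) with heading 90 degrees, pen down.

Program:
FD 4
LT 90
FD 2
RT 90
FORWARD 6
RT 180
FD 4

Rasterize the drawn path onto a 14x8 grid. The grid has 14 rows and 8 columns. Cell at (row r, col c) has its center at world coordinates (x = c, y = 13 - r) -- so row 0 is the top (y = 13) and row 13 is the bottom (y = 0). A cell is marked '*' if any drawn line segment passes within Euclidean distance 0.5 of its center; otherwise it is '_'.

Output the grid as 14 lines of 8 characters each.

Answer: ________
________
__*_____
__*_____
__*_____
__*_____
__*_____
__*_____
__***___
____*___
____*___
____*___
____*___
________

Derivation:
Segment 0: (4,1) -> (4,5)
Segment 1: (4,5) -> (2,5)
Segment 2: (2,5) -> (2,11)
Segment 3: (2,11) -> (2,7)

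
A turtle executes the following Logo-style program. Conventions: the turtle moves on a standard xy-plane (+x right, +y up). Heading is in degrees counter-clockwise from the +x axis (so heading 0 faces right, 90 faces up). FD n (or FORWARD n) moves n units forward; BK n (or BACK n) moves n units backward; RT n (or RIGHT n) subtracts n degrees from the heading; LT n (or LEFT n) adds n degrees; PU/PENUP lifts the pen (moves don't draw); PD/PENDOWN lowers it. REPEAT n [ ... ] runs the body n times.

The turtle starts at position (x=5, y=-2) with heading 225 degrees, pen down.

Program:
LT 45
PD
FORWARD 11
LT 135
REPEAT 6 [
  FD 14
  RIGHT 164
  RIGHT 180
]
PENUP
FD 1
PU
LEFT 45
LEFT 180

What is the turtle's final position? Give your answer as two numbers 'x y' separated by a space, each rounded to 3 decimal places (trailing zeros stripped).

Executing turtle program step by step:
Start: pos=(5,-2), heading=225, pen down
LT 45: heading 225 -> 270
PD: pen down
FD 11: (5,-2) -> (5,-13) [heading=270, draw]
LT 135: heading 270 -> 45
REPEAT 6 [
  -- iteration 1/6 --
  FD 14: (5,-13) -> (14.899,-3.101) [heading=45, draw]
  RT 164: heading 45 -> 241
  RT 180: heading 241 -> 61
  -- iteration 2/6 --
  FD 14: (14.899,-3.101) -> (21.687,9.144) [heading=61, draw]
  RT 164: heading 61 -> 257
  RT 180: heading 257 -> 77
  -- iteration 3/6 --
  FD 14: (21.687,9.144) -> (24.836,22.785) [heading=77, draw]
  RT 164: heading 77 -> 273
  RT 180: heading 273 -> 93
  -- iteration 4/6 --
  FD 14: (24.836,22.785) -> (24.103,36.766) [heading=93, draw]
  RT 164: heading 93 -> 289
  RT 180: heading 289 -> 109
  -- iteration 5/6 --
  FD 14: (24.103,36.766) -> (19.545,50.003) [heading=109, draw]
  RT 164: heading 109 -> 305
  RT 180: heading 305 -> 125
  -- iteration 6/6 --
  FD 14: (19.545,50.003) -> (11.515,61.472) [heading=125, draw]
  RT 164: heading 125 -> 321
  RT 180: heading 321 -> 141
]
PU: pen up
FD 1: (11.515,61.472) -> (10.738,62.101) [heading=141, move]
PU: pen up
LT 45: heading 141 -> 186
LT 180: heading 186 -> 6
Final: pos=(10.738,62.101), heading=6, 7 segment(s) drawn

Answer: 10.738 62.101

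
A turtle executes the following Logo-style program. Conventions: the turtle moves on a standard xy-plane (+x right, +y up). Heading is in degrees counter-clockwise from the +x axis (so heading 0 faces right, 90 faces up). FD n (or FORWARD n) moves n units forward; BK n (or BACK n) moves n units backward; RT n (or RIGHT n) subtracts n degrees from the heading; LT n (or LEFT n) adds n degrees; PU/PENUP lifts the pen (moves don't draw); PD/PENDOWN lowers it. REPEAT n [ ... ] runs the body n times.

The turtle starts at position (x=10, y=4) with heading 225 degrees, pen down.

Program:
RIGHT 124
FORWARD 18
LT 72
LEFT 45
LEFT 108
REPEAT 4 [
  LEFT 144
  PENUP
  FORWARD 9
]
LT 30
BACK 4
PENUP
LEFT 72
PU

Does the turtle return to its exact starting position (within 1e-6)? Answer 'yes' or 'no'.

Answer: no

Derivation:
Executing turtle program step by step:
Start: pos=(10,4), heading=225, pen down
RT 124: heading 225 -> 101
FD 18: (10,4) -> (6.565,21.669) [heading=101, draw]
LT 72: heading 101 -> 173
LT 45: heading 173 -> 218
LT 108: heading 218 -> 326
REPEAT 4 [
  -- iteration 1/4 --
  LT 144: heading 326 -> 110
  PU: pen up
  FD 9: (6.565,21.669) -> (3.487,30.127) [heading=110, move]
  -- iteration 2/4 --
  LT 144: heading 110 -> 254
  PU: pen up
  FD 9: (3.487,30.127) -> (1.007,21.475) [heading=254, move]
  -- iteration 3/4 --
  LT 144: heading 254 -> 38
  PU: pen up
  FD 9: (1.007,21.475) -> (8.099,27.016) [heading=38, move]
  -- iteration 4/4 --
  LT 144: heading 38 -> 182
  PU: pen up
  FD 9: (8.099,27.016) -> (-0.896,26.702) [heading=182, move]
]
LT 30: heading 182 -> 212
BK 4: (-0.896,26.702) -> (2.496,28.822) [heading=212, move]
PU: pen up
LT 72: heading 212 -> 284
PU: pen up
Final: pos=(2.496,28.822), heading=284, 1 segment(s) drawn

Start position: (10, 4)
Final position: (2.496, 28.822)
Distance = 25.931; >= 1e-6 -> NOT closed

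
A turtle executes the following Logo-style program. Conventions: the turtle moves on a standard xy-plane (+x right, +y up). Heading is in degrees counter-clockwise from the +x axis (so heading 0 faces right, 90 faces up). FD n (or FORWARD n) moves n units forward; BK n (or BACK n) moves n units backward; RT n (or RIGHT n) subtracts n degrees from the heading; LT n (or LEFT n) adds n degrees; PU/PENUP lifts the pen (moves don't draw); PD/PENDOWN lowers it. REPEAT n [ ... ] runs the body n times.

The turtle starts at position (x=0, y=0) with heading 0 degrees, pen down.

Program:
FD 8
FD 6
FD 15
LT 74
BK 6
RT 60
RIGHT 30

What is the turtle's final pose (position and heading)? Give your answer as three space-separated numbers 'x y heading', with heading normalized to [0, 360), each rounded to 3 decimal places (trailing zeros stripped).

Executing turtle program step by step:
Start: pos=(0,0), heading=0, pen down
FD 8: (0,0) -> (8,0) [heading=0, draw]
FD 6: (8,0) -> (14,0) [heading=0, draw]
FD 15: (14,0) -> (29,0) [heading=0, draw]
LT 74: heading 0 -> 74
BK 6: (29,0) -> (27.346,-5.768) [heading=74, draw]
RT 60: heading 74 -> 14
RT 30: heading 14 -> 344
Final: pos=(27.346,-5.768), heading=344, 4 segment(s) drawn

Answer: 27.346 -5.768 344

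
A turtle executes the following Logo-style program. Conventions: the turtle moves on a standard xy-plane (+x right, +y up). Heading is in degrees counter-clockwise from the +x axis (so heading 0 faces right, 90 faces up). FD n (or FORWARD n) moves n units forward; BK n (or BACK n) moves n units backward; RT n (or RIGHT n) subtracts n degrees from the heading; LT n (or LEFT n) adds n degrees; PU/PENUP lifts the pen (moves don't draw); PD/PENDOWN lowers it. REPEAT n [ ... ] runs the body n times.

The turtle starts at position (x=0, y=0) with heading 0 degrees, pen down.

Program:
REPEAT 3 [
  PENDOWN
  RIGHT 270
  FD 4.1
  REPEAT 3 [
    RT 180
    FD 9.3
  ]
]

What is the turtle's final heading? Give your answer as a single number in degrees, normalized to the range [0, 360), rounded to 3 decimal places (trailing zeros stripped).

Executing turtle program step by step:
Start: pos=(0,0), heading=0, pen down
REPEAT 3 [
  -- iteration 1/3 --
  PD: pen down
  RT 270: heading 0 -> 90
  FD 4.1: (0,0) -> (0,4.1) [heading=90, draw]
  REPEAT 3 [
    -- iteration 1/3 --
    RT 180: heading 90 -> 270
    FD 9.3: (0,4.1) -> (0,-5.2) [heading=270, draw]
    -- iteration 2/3 --
    RT 180: heading 270 -> 90
    FD 9.3: (0,-5.2) -> (0,4.1) [heading=90, draw]
    -- iteration 3/3 --
    RT 180: heading 90 -> 270
    FD 9.3: (0,4.1) -> (0,-5.2) [heading=270, draw]
  ]
  -- iteration 2/3 --
  PD: pen down
  RT 270: heading 270 -> 0
  FD 4.1: (0,-5.2) -> (4.1,-5.2) [heading=0, draw]
  REPEAT 3 [
    -- iteration 1/3 --
    RT 180: heading 0 -> 180
    FD 9.3: (4.1,-5.2) -> (-5.2,-5.2) [heading=180, draw]
    -- iteration 2/3 --
    RT 180: heading 180 -> 0
    FD 9.3: (-5.2,-5.2) -> (4.1,-5.2) [heading=0, draw]
    -- iteration 3/3 --
    RT 180: heading 0 -> 180
    FD 9.3: (4.1,-5.2) -> (-5.2,-5.2) [heading=180, draw]
  ]
  -- iteration 3/3 --
  PD: pen down
  RT 270: heading 180 -> 270
  FD 4.1: (-5.2,-5.2) -> (-5.2,-9.3) [heading=270, draw]
  REPEAT 3 [
    -- iteration 1/3 --
    RT 180: heading 270 -> 90
    FD 9.3: (-5.2,-9.3) -> (-5.2,0) [heading=90, draw]
    -- iteration 2/3 --
    RT 180: heading 90 -> 270
    FD 9.3: (-5.2,0) -> (-5.2,-9.3) [heading=270, draw]
    -- iteration 3/3 --
    RT 180: heading 270 -> 90
    FD 9.3: (-5.2,-9.3) -> (-5.2,0) [heading=90, draw]
  ]
]
Final: pos=(-5.2,0), heading=90, 12 segment(s) drawn

Answer: 90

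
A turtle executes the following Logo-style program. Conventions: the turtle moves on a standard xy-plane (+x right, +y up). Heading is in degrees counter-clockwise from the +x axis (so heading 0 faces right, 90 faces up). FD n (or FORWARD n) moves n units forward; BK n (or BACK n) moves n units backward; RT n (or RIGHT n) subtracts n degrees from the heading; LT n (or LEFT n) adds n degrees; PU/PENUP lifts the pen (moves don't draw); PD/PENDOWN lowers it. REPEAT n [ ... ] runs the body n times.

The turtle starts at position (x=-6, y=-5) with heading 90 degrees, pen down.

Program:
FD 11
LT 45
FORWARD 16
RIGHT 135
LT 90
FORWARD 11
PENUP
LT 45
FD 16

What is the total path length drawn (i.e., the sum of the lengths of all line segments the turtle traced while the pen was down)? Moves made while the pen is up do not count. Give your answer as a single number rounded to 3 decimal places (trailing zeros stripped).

Answer: 38

Derivation:
Executing turtle program step by step:
Start: pos=(-6,-5), heading=90, pen down
FD 11: (-6,-5) -> (-6,6) [heading=90, draw]
LT 45: heading 90 -> 135
FD 16: (-6,6) -> (-17.314,17.314) [heading=135, draw]
RT 135: heading 135 -> 0
LT 90: heading 0 -> 90
FD 11: (-17.314,17.314) -> (-17.314,28.314) [heading=90, draw]
PU: pen up
LT 45: heading 90 -> 135
FD 16: (-17.314,28.314) -> (-28.627,39.627) [heading=135, move]
Final: pos=(-28.627,39.627), heading=135, 3 segment(s) drawn

Segment lengths:
  seg 1: (-6,-5) -> (-6,6), length = 11
  seg 2: (-6,6) -> (-17.314,17.314), length = 16
  seg 3: (-17.314,17.314) -> (-17.314,28.314), length = 11
Total = 38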